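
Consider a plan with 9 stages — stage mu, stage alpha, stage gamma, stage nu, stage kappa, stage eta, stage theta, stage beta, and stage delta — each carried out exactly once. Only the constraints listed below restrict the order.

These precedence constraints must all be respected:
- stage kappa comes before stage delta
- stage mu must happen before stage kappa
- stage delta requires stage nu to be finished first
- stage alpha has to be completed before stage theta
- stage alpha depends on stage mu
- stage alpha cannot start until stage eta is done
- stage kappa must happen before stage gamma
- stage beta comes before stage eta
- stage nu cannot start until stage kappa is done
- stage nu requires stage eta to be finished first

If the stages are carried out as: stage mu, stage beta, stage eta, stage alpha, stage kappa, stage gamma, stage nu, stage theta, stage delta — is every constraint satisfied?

Every stated constraint is respected: stage eta sits at position 3, ahead of stage nu at position 7, and each of the other listed pairs likewise has the predecessor earlier in the sequence.

Yes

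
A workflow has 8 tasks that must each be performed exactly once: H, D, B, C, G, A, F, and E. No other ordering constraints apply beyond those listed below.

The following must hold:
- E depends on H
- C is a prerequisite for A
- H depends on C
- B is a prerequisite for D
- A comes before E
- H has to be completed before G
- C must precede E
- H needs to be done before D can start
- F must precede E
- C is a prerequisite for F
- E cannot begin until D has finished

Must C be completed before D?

Following the dependencies: C → H → D.
So C must precede D in any valid ordering.

Yes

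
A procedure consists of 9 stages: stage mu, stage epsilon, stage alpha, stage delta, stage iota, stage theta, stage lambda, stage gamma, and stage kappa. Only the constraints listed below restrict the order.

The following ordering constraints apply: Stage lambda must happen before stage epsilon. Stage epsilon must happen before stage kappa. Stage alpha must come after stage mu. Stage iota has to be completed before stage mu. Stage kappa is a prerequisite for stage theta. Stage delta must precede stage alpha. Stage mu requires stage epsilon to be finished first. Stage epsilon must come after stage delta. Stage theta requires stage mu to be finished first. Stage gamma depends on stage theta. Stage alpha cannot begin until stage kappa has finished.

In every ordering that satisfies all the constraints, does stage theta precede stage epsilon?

No

There is a chain stage epsilon → stage kappa → stage theta, which puts stage epsilon before stage theta.
So stage theta never precedes stage epsilon.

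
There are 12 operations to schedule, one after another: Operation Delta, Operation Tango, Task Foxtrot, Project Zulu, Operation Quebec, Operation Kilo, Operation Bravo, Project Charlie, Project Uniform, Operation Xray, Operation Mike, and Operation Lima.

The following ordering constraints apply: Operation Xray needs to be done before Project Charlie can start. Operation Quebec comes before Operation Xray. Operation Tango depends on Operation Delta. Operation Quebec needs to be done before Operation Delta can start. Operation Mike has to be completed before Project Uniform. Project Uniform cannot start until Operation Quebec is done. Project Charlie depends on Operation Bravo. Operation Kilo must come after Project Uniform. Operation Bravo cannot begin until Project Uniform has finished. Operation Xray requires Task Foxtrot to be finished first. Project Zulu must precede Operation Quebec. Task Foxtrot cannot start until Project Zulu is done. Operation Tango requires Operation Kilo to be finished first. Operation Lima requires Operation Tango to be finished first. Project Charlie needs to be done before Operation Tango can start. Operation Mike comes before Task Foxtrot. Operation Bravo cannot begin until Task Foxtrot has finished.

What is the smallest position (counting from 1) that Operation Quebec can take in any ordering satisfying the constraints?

2

Working backwards through the constraints from Operation Quebec, its only required predecessor is Project Zulu.
So at minimum 1 operation comes before Operation Quebec, putting Operation Quebec no earlier than position 2. That position is achievable by scheduling exactly that predecessor first.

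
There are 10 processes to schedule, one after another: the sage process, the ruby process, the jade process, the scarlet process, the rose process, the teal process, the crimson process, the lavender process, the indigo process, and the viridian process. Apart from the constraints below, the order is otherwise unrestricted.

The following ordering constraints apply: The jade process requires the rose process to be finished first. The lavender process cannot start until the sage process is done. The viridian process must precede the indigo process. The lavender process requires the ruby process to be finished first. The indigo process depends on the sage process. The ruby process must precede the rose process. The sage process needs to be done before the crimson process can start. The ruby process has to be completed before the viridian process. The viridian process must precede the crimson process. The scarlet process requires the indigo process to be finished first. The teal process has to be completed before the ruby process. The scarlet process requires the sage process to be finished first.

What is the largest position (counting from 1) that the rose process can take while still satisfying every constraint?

Following the constraints forward from the rose process, its only required successor is the jade process.
With 1 mandatory successor out of 10 processes total, the latest slot for the rose process is 10−1 = 9, and it's reachable by doing all non-successors before the rose process.

9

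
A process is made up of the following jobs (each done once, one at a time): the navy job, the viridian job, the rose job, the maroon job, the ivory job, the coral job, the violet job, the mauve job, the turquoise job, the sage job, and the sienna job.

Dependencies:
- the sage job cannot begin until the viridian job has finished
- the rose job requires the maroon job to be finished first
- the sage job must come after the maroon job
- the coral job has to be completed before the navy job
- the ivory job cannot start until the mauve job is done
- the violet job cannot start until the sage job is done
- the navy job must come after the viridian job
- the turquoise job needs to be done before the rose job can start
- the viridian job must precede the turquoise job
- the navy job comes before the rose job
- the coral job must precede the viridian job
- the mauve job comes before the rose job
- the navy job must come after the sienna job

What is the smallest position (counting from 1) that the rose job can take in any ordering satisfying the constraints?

The jobs that are forced before the rose job, directly or transitively, are the navy job, the viridian job, the maroon job, the coral job, the mauve job, the turquoise job, the sienna job. That's 7 jobs.
So at minimum 7 jobs come before the rose job, putting the rose job no earlier than position 8. That position is achievable by scheduling exactly those predecessors first.

8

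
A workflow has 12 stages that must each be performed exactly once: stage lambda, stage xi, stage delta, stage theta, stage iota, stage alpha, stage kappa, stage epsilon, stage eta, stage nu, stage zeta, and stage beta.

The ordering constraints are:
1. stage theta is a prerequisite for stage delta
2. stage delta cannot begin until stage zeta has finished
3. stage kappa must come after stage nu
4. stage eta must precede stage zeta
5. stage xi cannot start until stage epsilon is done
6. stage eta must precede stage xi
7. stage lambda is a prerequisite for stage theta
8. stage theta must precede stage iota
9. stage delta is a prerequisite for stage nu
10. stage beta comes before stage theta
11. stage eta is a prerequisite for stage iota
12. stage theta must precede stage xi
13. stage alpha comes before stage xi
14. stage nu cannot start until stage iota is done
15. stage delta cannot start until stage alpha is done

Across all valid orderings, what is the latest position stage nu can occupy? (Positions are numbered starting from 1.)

11

Following the constraints forward from stage nu, its only required successor is stage kappa.
With 1 mandatory successor out of 12 stages total, the latest slot for stage nu is 12−1 = 11, and it's reachable by doing all non-successors before stage nu.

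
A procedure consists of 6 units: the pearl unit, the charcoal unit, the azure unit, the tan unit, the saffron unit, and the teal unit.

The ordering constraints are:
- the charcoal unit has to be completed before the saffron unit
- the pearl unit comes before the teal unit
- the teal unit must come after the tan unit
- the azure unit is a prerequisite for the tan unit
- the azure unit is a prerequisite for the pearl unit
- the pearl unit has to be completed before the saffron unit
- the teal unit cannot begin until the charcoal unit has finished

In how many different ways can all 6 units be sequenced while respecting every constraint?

19

The units with no prerequisites are the charcoal unit, the azure unit; any of them can be placed first.
Counting all ways to extend the partial order to a total order gives 19.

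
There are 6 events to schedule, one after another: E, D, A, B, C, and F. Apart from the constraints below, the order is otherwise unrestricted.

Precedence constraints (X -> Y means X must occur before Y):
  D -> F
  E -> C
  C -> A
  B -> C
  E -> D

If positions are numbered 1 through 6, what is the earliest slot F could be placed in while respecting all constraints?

The events that are forced before F, directly or transitively, are E, D. That's 2 events.
With 2 mandatory predecessors, the earliest F can sit is position 2+1 = 3, and placing just those 2 first achieves it.

3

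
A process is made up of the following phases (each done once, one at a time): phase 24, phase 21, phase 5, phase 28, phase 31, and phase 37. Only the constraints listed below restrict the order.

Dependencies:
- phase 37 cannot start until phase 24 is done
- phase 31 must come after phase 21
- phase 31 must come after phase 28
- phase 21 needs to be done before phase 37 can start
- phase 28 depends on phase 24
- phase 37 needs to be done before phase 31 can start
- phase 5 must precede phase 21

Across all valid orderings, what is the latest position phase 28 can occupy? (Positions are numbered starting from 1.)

Following the constraints forward from phase 28, its only required successor is phase 31.
So at least 1 phase follows phase 28, putting phase 28 no later than position 5. That position is achievable by scheduling everything else first.

5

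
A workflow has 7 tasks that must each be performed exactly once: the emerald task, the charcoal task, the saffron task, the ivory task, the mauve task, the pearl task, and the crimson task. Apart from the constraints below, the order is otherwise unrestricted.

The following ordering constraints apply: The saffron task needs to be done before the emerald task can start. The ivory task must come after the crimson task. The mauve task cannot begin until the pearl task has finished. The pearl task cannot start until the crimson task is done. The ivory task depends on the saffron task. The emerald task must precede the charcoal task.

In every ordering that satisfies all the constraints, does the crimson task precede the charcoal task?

The crimson task and the charcoal task are not related by any chain of constraints.
There exist valid orderings with the charcoal task before the crimson task, so the crimson task is not required to come first.

No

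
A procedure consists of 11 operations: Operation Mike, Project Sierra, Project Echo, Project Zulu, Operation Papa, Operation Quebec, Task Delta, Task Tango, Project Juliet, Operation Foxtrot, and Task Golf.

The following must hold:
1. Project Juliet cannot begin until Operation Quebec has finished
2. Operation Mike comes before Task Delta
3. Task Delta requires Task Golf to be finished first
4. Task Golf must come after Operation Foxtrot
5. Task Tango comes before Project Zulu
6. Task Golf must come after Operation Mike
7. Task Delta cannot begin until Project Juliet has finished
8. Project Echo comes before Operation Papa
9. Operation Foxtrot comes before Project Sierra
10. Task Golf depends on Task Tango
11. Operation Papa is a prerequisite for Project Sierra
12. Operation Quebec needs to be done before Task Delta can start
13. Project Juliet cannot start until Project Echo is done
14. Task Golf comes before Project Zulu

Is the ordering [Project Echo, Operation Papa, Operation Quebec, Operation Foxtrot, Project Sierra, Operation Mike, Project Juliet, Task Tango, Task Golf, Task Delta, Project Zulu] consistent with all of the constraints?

Checking each listed constraint against this order: for instance, Operation Quebec is in position 3 and Task Delta in position 10, so that constraint holds — and the remaining constraints check out the same way.

Yes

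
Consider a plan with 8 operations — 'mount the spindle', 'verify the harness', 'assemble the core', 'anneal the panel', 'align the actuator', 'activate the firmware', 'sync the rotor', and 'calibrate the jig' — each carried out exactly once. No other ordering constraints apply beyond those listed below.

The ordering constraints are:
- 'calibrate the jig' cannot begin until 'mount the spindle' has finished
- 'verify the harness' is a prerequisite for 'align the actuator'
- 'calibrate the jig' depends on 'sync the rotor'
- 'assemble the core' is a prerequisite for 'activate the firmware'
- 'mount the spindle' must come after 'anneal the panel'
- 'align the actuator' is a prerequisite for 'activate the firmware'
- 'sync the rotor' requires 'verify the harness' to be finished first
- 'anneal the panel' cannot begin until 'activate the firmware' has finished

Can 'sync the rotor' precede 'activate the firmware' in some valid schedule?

Yes

No chain of constraints runs from 'activate the firmware' to 'sync the rotor', so 'activate the firmware' is not required to come first.
So a valid ordering placing 'sync the rotor' earlier than 'activate the firmware' exists.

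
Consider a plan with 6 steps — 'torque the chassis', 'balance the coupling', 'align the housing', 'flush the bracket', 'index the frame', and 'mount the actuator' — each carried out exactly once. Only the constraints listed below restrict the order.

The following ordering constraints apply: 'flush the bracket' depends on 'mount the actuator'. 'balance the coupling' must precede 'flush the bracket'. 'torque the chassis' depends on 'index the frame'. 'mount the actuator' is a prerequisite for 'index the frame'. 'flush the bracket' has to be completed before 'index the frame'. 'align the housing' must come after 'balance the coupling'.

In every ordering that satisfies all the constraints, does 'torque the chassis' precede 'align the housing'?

No chain of constraints connects 'torque the chassis' to 'align the housing' in either direction.
A valid ordering placing 'align the housing' before 'torque the chassis' exists, so the answer is no.

No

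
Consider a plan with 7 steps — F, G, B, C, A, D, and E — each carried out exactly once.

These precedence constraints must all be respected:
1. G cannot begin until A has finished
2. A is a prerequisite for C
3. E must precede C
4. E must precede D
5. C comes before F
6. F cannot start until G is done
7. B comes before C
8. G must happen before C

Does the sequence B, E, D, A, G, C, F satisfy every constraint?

Yes

Checking each listed constraint against this order: for instance, B is in position 1 and C in position 6, so that constraint holds — and the remaining constraints check out the same way.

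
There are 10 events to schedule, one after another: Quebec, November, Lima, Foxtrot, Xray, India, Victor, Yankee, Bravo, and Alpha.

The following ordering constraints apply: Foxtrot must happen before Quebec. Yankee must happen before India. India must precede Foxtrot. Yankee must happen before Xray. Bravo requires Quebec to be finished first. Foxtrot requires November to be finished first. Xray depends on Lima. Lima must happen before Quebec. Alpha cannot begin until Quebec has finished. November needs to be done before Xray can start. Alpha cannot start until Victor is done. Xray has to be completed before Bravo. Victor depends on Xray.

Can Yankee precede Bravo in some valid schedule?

The constraints force Yankee before Bravo, so yes — every valid ordering has Yankee earlier.

Yes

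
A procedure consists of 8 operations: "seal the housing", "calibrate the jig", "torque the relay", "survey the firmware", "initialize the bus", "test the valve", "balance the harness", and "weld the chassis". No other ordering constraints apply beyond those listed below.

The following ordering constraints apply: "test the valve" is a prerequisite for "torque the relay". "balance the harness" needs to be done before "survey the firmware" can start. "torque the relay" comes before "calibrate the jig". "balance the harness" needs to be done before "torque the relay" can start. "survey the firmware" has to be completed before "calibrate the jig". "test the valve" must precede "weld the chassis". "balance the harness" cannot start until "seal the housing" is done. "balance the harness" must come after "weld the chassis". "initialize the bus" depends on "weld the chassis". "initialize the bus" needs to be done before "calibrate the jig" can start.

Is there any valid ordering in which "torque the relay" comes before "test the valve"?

Following "test the valve" → "torque the relay", "test the valve" must precede "torque the relay" in every valid ordering.
So no valid ordering can have "torque the relay" before "test the valve".

No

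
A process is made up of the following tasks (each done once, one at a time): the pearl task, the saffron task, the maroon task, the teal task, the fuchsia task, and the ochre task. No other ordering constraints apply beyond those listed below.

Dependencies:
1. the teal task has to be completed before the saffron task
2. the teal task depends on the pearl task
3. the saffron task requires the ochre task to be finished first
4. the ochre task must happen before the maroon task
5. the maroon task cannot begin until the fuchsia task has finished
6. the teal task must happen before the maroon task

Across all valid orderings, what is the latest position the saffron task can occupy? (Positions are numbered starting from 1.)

6

No constraint forces any task after the saffron task, so it can be placed last, in position 6.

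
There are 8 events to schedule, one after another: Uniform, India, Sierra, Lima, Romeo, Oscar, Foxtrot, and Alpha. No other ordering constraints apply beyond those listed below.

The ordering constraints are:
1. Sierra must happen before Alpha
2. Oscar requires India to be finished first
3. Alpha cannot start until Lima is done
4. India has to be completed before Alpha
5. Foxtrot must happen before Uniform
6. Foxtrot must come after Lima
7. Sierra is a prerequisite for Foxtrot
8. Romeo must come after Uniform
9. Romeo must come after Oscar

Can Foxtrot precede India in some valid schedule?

Yes

No chain of constraints runs from India to Foxtrot, so India is not required to come first.
So a valid ordering placing Foxtrot earlier than India exists.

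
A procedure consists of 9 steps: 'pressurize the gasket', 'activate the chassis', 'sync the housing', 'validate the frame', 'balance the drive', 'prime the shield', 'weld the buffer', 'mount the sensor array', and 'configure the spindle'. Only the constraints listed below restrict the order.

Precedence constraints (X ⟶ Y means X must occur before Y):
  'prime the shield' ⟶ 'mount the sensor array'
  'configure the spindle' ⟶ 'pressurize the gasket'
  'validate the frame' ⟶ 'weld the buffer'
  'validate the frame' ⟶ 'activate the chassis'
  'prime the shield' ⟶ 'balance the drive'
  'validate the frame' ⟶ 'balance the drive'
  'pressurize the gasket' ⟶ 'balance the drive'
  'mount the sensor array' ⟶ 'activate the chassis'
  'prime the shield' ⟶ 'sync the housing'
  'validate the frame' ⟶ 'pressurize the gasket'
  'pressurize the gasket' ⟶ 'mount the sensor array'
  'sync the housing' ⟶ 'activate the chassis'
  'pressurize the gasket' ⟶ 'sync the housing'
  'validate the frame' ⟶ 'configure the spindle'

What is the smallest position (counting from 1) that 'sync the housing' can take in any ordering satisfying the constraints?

The steps that are forced before 'sync the housing', directly or transitively, are 'pressurize the gasket', 'validate the frame', 'prime the shield', 'configure the spindle'. That's 4 steps.
So at minimum 4 steps come before 'sync the housing', putting 'sync the housing' no earlier than position 5. That position is achievable by scheduling exactly those predecessors first.

5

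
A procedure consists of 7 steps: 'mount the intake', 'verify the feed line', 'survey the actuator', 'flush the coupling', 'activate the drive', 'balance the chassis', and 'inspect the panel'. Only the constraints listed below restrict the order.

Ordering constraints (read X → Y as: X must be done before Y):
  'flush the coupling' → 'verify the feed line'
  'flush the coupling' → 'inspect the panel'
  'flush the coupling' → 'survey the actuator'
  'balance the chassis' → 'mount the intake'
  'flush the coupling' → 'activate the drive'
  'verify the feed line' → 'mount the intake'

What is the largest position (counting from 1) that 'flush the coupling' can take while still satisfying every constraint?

2

The steps that are forced after 'flush the coupling', directly or by a chain of constraints, are 'mount the intake', 'verify the feed line', 'survey the actuator', 'activate the drive', 'inspect the panel'. That's 5 steps.
So at least 5 steps follow 'flush the coupling', putting 'flush the coupling' no later than position 2. That position is achievable by scheduling everything else first.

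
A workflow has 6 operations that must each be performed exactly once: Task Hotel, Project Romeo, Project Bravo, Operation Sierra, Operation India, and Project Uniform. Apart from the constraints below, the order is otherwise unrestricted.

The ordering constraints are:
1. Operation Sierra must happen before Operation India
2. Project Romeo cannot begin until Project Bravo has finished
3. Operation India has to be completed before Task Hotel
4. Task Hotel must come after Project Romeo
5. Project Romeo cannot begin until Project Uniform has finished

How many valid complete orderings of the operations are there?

20

The operations with no prerequisites are Project Bravo, Operation Sierra, Project Uniform; any of them can be placed first.
Systematically extending each partial ordering one operation at a time and counting, there are 20 complete orderings.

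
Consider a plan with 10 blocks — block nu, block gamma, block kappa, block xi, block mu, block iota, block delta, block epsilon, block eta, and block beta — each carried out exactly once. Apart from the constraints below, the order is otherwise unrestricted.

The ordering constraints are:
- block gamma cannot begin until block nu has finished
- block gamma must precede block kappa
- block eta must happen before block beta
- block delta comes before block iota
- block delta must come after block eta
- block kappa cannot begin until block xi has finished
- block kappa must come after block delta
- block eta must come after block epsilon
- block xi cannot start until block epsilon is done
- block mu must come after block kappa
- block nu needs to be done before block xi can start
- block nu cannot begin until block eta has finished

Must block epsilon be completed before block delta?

Yes

Chaining the stated constraints: block epsilon → block eta → block delta.
That forces block epsilon before block delta in every valid schedule.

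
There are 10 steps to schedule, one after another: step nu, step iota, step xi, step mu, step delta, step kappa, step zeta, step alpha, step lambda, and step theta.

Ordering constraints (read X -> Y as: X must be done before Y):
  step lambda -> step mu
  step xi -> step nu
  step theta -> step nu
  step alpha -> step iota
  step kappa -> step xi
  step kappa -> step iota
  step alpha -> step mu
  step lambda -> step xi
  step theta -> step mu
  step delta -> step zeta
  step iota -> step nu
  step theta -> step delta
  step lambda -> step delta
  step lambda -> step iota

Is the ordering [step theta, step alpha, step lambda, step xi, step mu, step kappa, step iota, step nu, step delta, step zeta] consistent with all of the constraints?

No

Here step kappa comes after step xi.
That contradicts the constraint that step kappa must precede step xi.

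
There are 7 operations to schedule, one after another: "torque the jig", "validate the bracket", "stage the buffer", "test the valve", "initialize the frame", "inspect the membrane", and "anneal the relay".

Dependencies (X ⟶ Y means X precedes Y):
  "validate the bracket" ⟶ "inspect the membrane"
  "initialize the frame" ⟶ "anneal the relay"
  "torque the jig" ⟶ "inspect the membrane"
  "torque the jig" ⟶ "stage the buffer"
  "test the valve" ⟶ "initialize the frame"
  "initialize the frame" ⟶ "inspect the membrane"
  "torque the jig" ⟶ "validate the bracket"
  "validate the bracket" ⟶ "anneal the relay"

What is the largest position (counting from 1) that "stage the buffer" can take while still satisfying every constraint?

7

No constraint forces any operation after "stage the buffer", so it can be placed last, in position 7.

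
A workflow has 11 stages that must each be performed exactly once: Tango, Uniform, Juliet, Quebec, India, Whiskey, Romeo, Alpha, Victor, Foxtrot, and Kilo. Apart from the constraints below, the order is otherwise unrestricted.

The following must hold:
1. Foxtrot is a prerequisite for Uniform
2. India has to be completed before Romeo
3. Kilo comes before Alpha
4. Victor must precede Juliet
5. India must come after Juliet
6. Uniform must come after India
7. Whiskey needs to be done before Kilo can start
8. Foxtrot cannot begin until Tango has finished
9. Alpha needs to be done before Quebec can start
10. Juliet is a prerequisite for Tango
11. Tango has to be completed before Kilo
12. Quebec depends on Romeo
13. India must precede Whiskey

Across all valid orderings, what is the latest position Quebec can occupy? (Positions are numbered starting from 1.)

11

Nothing depends on Quebec, so it can be the final stage, position 11.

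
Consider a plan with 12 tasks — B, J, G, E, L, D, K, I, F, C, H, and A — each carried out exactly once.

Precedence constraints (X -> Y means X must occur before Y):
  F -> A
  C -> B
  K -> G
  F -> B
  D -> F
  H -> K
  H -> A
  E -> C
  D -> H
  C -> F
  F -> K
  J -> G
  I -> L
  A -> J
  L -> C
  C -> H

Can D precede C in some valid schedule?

Nothing in the constraints forces C before D — there is no chain from C to D.
So a valid ordering placing D earlier than C exists.

Yes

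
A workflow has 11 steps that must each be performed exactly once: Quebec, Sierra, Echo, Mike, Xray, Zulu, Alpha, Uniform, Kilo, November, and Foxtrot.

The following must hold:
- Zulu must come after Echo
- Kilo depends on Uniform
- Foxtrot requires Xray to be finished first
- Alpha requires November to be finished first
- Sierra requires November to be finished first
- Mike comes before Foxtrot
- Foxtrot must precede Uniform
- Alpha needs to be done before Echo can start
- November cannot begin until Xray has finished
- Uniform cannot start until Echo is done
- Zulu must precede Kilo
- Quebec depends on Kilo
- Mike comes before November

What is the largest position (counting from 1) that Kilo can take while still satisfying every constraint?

The only step forced after Kilo (directly or by a chain) is Quebec.
With 1 mandatory successor out of 11 steps total, the latest slot for Kilo is 11−1 = 10, and it's reachable by doing all non-successors before Kilo.

10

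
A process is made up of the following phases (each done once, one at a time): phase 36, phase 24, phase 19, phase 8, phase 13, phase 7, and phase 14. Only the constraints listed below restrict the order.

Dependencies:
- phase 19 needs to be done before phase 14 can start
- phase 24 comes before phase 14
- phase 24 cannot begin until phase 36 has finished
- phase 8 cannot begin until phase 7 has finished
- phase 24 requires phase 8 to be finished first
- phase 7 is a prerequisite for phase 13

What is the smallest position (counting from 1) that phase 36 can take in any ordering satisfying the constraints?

No constraint forces any other phase before phase 36, so it can be placed first.

1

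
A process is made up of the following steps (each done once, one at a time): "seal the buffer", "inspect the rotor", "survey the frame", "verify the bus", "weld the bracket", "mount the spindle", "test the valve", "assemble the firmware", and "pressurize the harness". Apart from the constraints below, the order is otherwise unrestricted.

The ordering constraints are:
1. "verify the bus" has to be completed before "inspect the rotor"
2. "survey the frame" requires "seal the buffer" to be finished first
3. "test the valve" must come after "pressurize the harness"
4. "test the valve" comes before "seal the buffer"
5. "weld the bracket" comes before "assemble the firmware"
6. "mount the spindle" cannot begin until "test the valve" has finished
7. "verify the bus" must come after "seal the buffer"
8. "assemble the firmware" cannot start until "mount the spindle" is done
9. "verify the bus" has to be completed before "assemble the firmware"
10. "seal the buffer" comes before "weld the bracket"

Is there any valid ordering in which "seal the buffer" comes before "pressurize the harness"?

No

Following "pressurize the harness" → "test the valve" → "seal the buffer", "pressurize the harness" must precede "seal the buffer" in every valid ordering.
So no valid ordering can have "seal the buffer" before "pressurize the harness".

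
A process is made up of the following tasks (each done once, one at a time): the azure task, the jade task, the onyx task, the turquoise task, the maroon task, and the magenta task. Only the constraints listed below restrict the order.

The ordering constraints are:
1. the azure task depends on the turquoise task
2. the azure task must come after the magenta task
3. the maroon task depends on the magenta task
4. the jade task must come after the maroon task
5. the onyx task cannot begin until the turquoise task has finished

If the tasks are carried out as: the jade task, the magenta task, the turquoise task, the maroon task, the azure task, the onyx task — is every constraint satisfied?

No

Here the maroon task comes after the jade task.
But one of the constraints requires the maroon task before the jade task, so this ordering violates it.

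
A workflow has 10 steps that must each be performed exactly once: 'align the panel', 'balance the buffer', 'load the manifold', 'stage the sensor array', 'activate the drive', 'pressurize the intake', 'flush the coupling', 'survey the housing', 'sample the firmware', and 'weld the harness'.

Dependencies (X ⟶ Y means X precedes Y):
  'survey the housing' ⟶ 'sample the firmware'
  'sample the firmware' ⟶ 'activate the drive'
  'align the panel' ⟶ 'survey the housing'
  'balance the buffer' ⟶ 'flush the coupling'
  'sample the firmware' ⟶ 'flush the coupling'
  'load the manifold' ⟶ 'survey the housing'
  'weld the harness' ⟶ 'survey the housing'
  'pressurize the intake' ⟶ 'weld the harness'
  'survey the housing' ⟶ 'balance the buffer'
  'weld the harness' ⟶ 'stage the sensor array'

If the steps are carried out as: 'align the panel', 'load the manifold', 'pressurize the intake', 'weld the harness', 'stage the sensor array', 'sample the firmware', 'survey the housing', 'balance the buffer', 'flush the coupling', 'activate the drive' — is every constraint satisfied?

Here 'survey the housing' comes after 'sample the firmware'.
Since 'survey the housing' is required before 'sample the firmware', the ordering is invalid.

No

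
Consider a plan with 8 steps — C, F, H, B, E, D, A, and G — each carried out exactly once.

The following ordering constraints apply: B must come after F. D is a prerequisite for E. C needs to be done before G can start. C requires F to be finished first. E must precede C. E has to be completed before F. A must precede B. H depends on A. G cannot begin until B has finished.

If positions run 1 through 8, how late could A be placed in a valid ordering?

Every step that must follow A has to come after it. Tracing all chains starting from A, those steps are: H, B, G — 3 in total.
With 3 mandatory successors out of 8 steps total, the latest slot for A is 8−3 = 5, and it's reachable by doing all non-successors before A.

5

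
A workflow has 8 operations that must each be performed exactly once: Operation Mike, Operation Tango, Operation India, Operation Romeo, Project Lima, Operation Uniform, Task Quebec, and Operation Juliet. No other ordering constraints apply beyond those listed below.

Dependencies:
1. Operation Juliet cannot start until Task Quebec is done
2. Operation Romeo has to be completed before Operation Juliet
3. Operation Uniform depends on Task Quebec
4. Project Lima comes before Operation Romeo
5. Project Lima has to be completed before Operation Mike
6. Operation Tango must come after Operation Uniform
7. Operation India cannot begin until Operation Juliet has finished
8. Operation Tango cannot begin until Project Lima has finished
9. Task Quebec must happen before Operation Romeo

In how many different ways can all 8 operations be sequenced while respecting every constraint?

The operations with no prerequisites are Project Lima, Task Quebec; any of them can be placed first.
Enumerating by repeatedly choosing an available operation (one whose prerequisites are all placed) gives 150 distinct complete orderings.

150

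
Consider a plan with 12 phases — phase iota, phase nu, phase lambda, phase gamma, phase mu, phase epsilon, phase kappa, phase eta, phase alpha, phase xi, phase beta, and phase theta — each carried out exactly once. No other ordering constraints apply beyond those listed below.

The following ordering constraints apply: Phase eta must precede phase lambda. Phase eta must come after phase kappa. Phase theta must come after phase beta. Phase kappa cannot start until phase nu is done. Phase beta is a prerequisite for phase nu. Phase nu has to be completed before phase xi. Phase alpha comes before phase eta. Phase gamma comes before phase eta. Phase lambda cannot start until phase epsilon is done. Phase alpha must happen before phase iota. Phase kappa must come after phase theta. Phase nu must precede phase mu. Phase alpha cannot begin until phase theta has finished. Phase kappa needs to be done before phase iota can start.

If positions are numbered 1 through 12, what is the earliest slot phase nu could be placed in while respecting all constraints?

The only phase forced before phase nu (directly or transitively) is phase beta.
With 1 mandatory predecessor, the earliest phase nu can sit is position 1+1 = 2, and placing just that one first achieves it.

2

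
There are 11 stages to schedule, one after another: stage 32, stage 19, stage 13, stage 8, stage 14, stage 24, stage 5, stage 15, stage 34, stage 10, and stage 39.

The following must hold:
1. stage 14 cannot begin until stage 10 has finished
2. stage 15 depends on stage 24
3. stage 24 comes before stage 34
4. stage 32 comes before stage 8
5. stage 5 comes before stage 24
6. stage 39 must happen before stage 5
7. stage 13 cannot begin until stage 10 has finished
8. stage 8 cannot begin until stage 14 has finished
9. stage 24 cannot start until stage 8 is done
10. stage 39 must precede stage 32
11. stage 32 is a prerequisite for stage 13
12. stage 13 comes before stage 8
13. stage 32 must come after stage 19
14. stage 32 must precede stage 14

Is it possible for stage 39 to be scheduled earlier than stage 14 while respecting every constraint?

Yes

Stage 39 is actually forced before stage 14 by the constraints, so certainly some valid ordering has stage 39 first.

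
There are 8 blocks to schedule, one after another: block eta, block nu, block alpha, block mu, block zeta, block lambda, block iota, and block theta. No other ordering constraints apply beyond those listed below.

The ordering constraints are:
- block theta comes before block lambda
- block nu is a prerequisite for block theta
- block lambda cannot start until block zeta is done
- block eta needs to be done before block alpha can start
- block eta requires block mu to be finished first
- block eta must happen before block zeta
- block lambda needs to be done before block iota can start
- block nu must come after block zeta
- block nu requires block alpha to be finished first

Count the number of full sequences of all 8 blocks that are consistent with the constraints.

2

Block mu is the only block with nothing required before it, so every ordering starts there.
Enumerating by repeatedly choosing an available block (one whose prerequisites are all placed) gives 2 distinct complete orderings.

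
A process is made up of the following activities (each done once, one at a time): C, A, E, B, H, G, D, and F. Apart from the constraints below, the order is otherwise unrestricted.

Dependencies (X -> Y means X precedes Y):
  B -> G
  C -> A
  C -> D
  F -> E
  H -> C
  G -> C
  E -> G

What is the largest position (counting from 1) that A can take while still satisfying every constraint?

No constraint forces any activity after A, so it can be placed last, in position 8.

8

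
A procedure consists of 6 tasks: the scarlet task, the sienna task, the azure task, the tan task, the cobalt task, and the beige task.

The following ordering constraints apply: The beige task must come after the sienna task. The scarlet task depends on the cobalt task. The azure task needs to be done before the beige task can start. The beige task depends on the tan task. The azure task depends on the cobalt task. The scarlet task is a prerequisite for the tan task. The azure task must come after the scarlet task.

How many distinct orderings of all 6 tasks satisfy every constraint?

The tasks with no prerequisites are the sienna task, the cobalt task; any of them can be placed first.
Counting all ways to extend the partial order to a total order gives 10.

10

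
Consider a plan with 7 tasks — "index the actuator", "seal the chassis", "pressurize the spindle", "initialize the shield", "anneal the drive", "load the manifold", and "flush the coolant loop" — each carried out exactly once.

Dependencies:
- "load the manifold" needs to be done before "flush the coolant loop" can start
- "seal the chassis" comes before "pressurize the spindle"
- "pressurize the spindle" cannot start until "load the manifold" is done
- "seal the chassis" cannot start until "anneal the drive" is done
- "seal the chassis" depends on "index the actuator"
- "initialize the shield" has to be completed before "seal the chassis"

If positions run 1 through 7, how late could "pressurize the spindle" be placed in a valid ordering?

No constraint forces any task after "pressurize the spindle", so it can be placed last, in position 7.

7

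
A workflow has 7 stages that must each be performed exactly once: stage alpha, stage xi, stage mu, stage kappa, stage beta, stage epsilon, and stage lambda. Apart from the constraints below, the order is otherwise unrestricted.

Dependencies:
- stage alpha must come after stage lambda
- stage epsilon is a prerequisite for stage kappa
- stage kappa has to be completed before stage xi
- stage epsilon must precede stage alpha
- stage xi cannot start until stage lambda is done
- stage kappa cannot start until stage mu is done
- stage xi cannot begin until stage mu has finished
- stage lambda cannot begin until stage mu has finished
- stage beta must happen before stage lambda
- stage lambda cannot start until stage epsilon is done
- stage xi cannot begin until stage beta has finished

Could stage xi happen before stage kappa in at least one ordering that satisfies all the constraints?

No

Following stage kappa → stage xi, stage kappa must precede stage xi in every valid ordering.
So no valid ordering can have stage xi before stage kappa.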